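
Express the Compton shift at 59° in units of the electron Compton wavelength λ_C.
0.4850 λ_C

The Compton shift formula is:
Δλ = λ_C(1 - cos θ)

Dividing both sides by λ_C:
Δλ/λ_C = 1 - cos θ

For θ = 59°:
Δλ/λ_C = 1 - cos(59°)
Δλ/λ_C = 1 - 0.5150
Δλ/λ_C = 0.4850

This means the shift is 0.4850 × λ_C = 1.1767 pm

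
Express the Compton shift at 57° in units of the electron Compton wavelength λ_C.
0.4554 λ_C

The Compton shift formula is:
Δλ = λ_C(1 - cos θ)

Dividing both sides by λ_C:
Δλ/λ_C = 1 - cos θ

For θ = 57°:
Δλ/λ_C = 1 - cos(57°)
Δλ/λ_C = 1 - 0.5446
Δλ/λ_C = 0.4554

This means the shift is 0.4554 × λ_C = 1.1048 pm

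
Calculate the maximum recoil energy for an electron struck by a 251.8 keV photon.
124.9819 keV

Maximum energy transfer occurs at θ = 180° (backscattering).

Initial photon: E₀ = 251.8 keV → λ₀ = 4.9239 pm

Maximum Compton shift (at 180°):
Δλ_max = 2λ_C = 2 × 2.4263 = 4.8526 pm

Final wavelength:
λ' = 4.9239 + 4.8526 = 9.7765 pm

Minimum photon energy (maximum energy to electron):
E'_min = hc/λ' = 126.8181 keV

Maximum electron kinetic energy:
K_max = E₀ - E'_min = 251.8000 - 126.8181 = 124.9819 keV

(Intermediate values are shown rounded; full precision is carried through to the final answer.)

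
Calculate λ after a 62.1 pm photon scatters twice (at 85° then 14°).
64.3869 pm

Apply Compton shift twice:

First scattering at θ₁ = 85°:
Δλ₁ = λ_C(1 - cos(85°))
Δλ₁ = 2.4263 × 0.9128
Δλ₁ = 2.2148 pm

After first scattering:
λ₁ = 62.1 + 2.2148 = 64.3148 pm

Second scattering at θ₂ = 14°:
Δλ₂ = λ_C(1 - cos(14°))
Δλ₂ = 2.4263 × 0.0297
Δλ₂ = 0.0721 pm

Final wavelength:
λ₂ = 64.3148 + 0.0721 = 64.3869 pm

Total shift: Δλ_total = 2.2148 + 0.0721 = 2.2869 pm

(Intermediate values are shown rounded; full precision is carried through to the final answer.)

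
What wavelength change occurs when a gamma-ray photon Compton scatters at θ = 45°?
0.7106 pm

Using the Compton scattering formula:
Δλ = λ_C(1 - cos θ)

where λ_C = h/(m_e·c) ≈ 2.4263 pm is the Compton wavelength of an electron.

For θ = 45°:
cos(45°) = 0.7071
1 - cos(45°) = 0.2929

Δλ = 2.4263 × 0.2929
Δλ = 0.7106 pm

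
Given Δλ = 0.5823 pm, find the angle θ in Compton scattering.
40.54°

From the Compton formula Δλ = λ_C(1 - cos θ), we can solve for θ:

cos θ = 1 - Δλ/λ_C

Given:
- Δλ = 0.5823 pm
- λ_C = h/(m_e·c) ≈ 2.42631024 pm

cos θ = 1 - 0.5823/2.42631024
cos θ = 1 - 0.239994
cos θ = 0.760006

θ = arccos(0.760006)
θ = 40.54°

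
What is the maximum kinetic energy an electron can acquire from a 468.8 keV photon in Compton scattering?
303.4290 keV

Maximum energy transfer occurs at θ = 180° (backscattering).

Initial photon: E₀ = 468.8 keV → λ₀ = 2.6447 pm

Maximum Compton shift (at 180°):
Δλ_max = 2λ_C = 2 × 2.4263 = 4.8526 pm

Final wavelength:
λ' = 2.6447 + 4.8526 = 7.4973 pm

Minimum photon energy (maximum energy to electron):
E'_min = hc/λ' = 165.3710 keV

Maximum electron kinetic energy:
K_max = E₀ - E'_min = 468.8000 - 165.3710 = 303.4290 keV

(Intermediate values are shown rounded; full precision is carried through to the final answer.)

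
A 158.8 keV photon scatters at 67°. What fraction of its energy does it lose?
0.1592 (or 15.92%)

Calculate initial and final photon energies:

Initial: E₀ = 158.8 keV → λ₀ = 7.8076 pm
Compton shift: Δλ = 1.4783 pm
Final wavelength: λ' = 9.2858 pm
Final energy: E' = 133.5196 keV

Fractional energy loss:
(E₀ - E')/E₀ = (158.8000 - 133.5196)/158.8000
= 25.2804/158.8000
= 0.1592
= 15.92%

(Intermediate values are shown rounded; full precision is carried through to the final answer.)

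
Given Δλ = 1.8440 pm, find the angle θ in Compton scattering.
76.11°

From the Compton formula Δλ = λ_C(1 - cos θ), we can solve for θ:

cos θ = 1 - Δλ/λ_C

Given:
- Δλ = 1.8440 pm
- λ_C = h/(m_e·c) ≈ 2.42631024 pm

cos θ = 1 - 1.8440/2.42631024
cos θ = 1 - 0.760002
cos θ = 0.239998

θ = arccos(0.239998)
θ = 76.11°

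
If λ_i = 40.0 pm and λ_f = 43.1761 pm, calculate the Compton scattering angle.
108.00°

First find the wavelength shift:
Δλ = λ' - λ = 43.1761 - 40.0 = 3.1761 pm

Using Δλ = λ_C(1 - cos θ), with λ_C = h/(m_e·c) ≈ 2.42631024 pm:
cos θ = 1 - Δλ/λ_C
cos θ = 1 - 3.1761/2.42631024
cos θ = -0.309025

θ = arccos(-0.309025)
θ = 108.00°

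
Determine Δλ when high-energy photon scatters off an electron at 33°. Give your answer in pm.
0.3914 pm

Using the Compton scattering formula:
Δλ = λ_C(1 - cos θ)

where λ_C = h/(m_e·c) ≈ 2.4263 pm is the Compton wavelength of an electron.

For θ = 33°:
cos(33°) = 0.8387
1 - cos(33°) = 0.1613

Δλ = 2.4263 × 0.1613
Δλ = 0.3914 pm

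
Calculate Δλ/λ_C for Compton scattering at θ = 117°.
1.4540 λ_C

The Compton shift formula is:
Δλ = λ_C(1 - cos θ)

Dividing both sides by λ_C:
Δλ/λ_C = 1 - cos θ

For θ = 117°:
Δλ/λ_C = 1 - cos(117°)
Δλ/λ_C = 1 - -0.4540
Δλ/λ_C = 1.4540

This means the shift is 1.4540 × λ_C = 3.5278 pm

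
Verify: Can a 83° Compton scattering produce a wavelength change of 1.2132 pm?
No, inconsistent

Calculate the expected shift for θ = 83°:

Δλ_expected = λ_C(1 - cos(83°))
Δλ_expected = 2.4263 × (1 - cos(83°))
Δλ_expected = 2.4263 × 0.8781
Δλ_expected = 2.1306 pm

Given shift: 1.2132 pm
Expected shift: 2.1306 pm
Difference: 0.9175 pm

The values do not match. The given shift corresponds to θ ≈ 60.0°, not 83°.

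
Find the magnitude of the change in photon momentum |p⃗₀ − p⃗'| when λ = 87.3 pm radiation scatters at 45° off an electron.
5.7860e-24 kg·m/s

Photon momentum magnitude is p = h/λ.

Initial momentum:
p₀ = h/λ = 6.6261e-34/8.7300e-11 = 7.5900e-24 kg·m/s

After scattering:
λ' = λ + Δλ = 87.3 + 0.7106 = 88.0106 pm
p' = h/λ' = 6.6261e-34/8.8011e-11 = 7.5287e-24 kg·m/s

Momentum is a vector; the scattered photon's direction makes angle θ = 45° with the incident direction. The magnitude of the vector change Δp⃗ = p⃗₀ − p⃗' is found from the law of cosines:
|Δp⃗|² = p₀² + p'² − 2p₀p'cos θ
|Δp⃗|² = (7.5900e-24)² + (7.5287e-24)² − 2·7.5900e-24·7.5287e-24·cos(45°)
|Δp⃗| = 5.7860e-24 kg·m/s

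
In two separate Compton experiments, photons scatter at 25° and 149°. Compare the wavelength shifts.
149° produces the larger shift by a factor of 19.822

Calculate both shifts using Δλ = λ_C(1 - cos θ):

For θ₁ = 25°:
Δλ₁ = 2.4263 × (1 - cos(25°))
Δλ₁ = 2.4263 × 0.0937
Δλ₁ = 0.2273 pm

For θ₂ = 149°:
Δλ₂ = 2.4263 × (1 - cos(149°))
Δλ₂ = 2.4263 × 1.8572
Δλ₂ = 4.5061 pm

The 149° angle produces the larger shift.
Ratio: 4.5061/0.2273 = 19.822

(Intermediate values are shown rounded; full precision is carried through to the final answer.)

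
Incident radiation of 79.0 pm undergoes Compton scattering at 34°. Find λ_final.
79.4148 pm

Using the Compton scattering formula:
λ' = λ + Δλ = λ + λ_C(1 - cos θ)

Given:
- Initial wavelength λ = 79.0 pm
- Scattering angle θ = 34°
- Compton wavelength λ_C ≈ 2.4263 pm

Calculate the shift:
Δλ = 2.4263 × (1 - cos(34°))
Δλ = 2.4263 × 0.1710
Δλ = 0.4148 pm

Final wavelength:
λ' = 79.0 + 0.4148 = 79.4148 pm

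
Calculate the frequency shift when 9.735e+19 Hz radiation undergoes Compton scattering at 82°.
3.934e+19 Hz (decrease)

Convert frequency to wavelength (c = 299792458 m/s):
λ₀ = c/f₀ = 299792458/9.735e+19 = 3.0795322e-12 m = 3.0795 pm

Calculate Compton shift:
Δλ = λ_C(1 - cos(82°)) = 2.0886 pm

Final wavelength:
λ' = λ₀ + Δλ = 3.0795 + 2.0886 = 5.1682 pm

Final frequency:
f' = c/λ' = 299792458/5.1681653e-12 = 5.8007521e+19 Hz

Frequency shift (decrease):
Δf = f₀ - f' = 9.735e+19 - 5.8007521e+19 = 3.934e+19 Hz

(Intermediate values are shown rounded; full precision is carried through to the final answer.)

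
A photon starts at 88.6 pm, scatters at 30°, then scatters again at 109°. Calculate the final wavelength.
92.1413 pm

Apply Compton shift twice:

First scattering at θ₁ = 30°:
Δλ₁ = λ_C(1 - cos(30°))
Δλ₁ = 2.4263 × 0.1340
Δλ₁ = 0.3251 pm

After first scattering:
λ₁ = 88.6 + 0.3251 = 88.9251 pm

Second scattering at θ₂ = 109°:
Δλ₂ = λ_C(1 - cos(109°))
Δλ₂ = 2.4263 × 1.3256
Δλ₂ = 3.2162 pm

Final wavelength:
λ₂ = 88.9251 + 3.2162 = 92.1413 pm

Total shift: Δλ_total = 0.3251 + 3.2162 = 3.5413 pm

(Intermediate values are shown rounded; full precision is carried through to the final answer.)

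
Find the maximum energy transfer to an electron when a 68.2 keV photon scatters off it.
14.3690 keV

Maximum energy transfer occurs at θ = 180° (backscattering).

Initial photon: E₀ = 68.2 keV → λ₀ = 18.1795 pm

Maximum Compton shift (at 180°):
Δλ_max = 2λ_C = 2 × 2.4263 = 4.8526 pm

Final wavelength:
λ' = 18.1795 + 4.8526 = 23.0321 pm

Minimum photon energy (maximum energy to electron):
E'_min = hc/λ' = 53.8310 keV

Maximum electron kinetic energy:
K_max = E₀ - E'_min = 68.2000 - 53.8310 = 14.3690 keV

(Intermediate values are shown rounded; full precision is carried through to the final answer.)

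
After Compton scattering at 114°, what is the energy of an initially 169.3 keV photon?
115.4789 keV

First convert energy to wavelength:
λ = hc/E, with hc ≈ 1239.842 keV·pm (i.e. 1239.842 eV·nm)

For E = 169.3 keV = 169300 eV:
λ = 1239.842 keV·pm / 169.3 keV
λ = 7.3233 pm

Calculate the Compton shift:
Δλ = λ_C(1 - cos(114°)) = 2.4263 × 1.4067
Δλ = 3.4132 pm

Final wavelength:
λ' = 7.3233 + 3.4132 = 10.7365 pm

Final energy:
E' = hc/λ' = 1239.842 / 10.7365 = 115.4789 keV

(Intermediate values are shown rounded; full precision is carried through to the final answer.)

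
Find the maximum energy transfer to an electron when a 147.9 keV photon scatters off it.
54.2252 keV

Maximum energy transfer occurs at θ = 180° (backscattering).

Initial photon: E₀ = 147.9 keV → λ₀ = 8.3830 pm

Maximum Compton shift (at 180°):
Δλ_max = 2λ_C = 2 × 2.4263 = 4.8526 pm

Final wavelength:
λ' = 8.3830 + 4.8526 = 13.2356 pm

Minimum photon energy (maximum energy to electron):
E'_min = hc/λ' = 93.6748 keV

Maximum electron kinetic energy:
K_max = E₀ - E'_min = 147.9000 - 93.6748 = 54.2252 keV

(Intermediate values are shown rounded; full precision is carried through to the final answer.)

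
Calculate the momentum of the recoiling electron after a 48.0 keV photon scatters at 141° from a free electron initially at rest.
4.4920e-23 kg·m/s

The electron is initially at rest, so by conservation of momentum:
p⃗_e = p⃗₀ − p⃗'  (incident photon momentum minus scattered photon momentum)

Photon momentum magnitudes (p = h/λ = E/c):
λ₀ = hc/E₀ = 25.8300 pm → p₀ = h/λ₀ = 2.5653e-23 kg·m/s
Δλ = λ_C(1 − cos 141°) = 4.3119 pm
λ' = 30.1419 pm → p' = h/λ' = 2.1983e-23 kg·m/s

The scattered photon makes angle θ = 141° with the incident direction, so by the law of cosines:
|p⃗_e|² = p₀² + p'² − 2p₀p'cos θ
|p⃗_e|² = (2.5653e-23)² + (2.1983e-23)² − 2·2.5653e-23·2.1983e-23·cos(141°)
|p⃗_e| = 4.4920e-23 kg·m/s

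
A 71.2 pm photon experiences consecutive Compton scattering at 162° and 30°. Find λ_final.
76.2589 pm

Apply Compton shift twice:

First scattering at θ₁ = 162°:
Δλ₁ = λ_C(1 - cos(162°))
Δλ₁ = 2.4263 × 1.9511
Δλ₁ = 4.7339 pm

After first scattering:
λ₁ = 71.2 + 4.7339 = 75.9339 pm

Second scattering at θ₂ = 30°:
Δλ₂ = λ_C(1 - cos(30°))
Δλ₂ = 2.4263 × 0.1340
Δλ₂ = 0.3251 pm

Final wavelength:
λ₂ = 75.9339 + 0.3251 = 76.2589 pm

Total shift: Δλ_total = 4.7339 + 0.3251 = 5.0589 pm

(Intermediate values are shown rounded; full precision is carried through to the final answer.)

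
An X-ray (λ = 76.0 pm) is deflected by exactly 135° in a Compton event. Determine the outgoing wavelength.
80.1420 pm

Using the Compton formula: λ' = λ + λ_C(1 − cos θ)

For θ = 135°, cos θ = -√2/2 (exact) ≈ -0.7071, so:
1 − cos 135° = 1 − (-√2/2) ≈ 1.7071

Δλ = λ_C × 1.7071 = 2.4263 × 1.7071 = 4.1420 pm

λ' = 76.0 + 4.1420 = 80.1420 pm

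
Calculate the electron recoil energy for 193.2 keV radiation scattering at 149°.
79.6974 keV

By energy conservation: K_e = E_initial - E_final

First find the scattered photon energy:
Initial wavelength: λ = hc/E = 6.4174 pm
Compton shift: Δλ = λ_C(1 - cos(149°)) = 4.5061 pm
Final wavelength: λ' = 6.4174 + 4.5061 = 10.9235 pm
Final photon energy: E' = hc/λ' = 113.5026 keV

Electron kinetic energy:
K_e = E - E' = 193.2000 - 113.5026 = 79.6974 keV

(Intermediate values are shown rounded; full precision is carried through to the final answer.)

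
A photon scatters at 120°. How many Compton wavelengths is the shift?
1.5000 λ_C

The Compton shift formula is:
Δλ = λ_C(1 - cos θ)

Dividing both sides by λ_C:
Δλ/λ_C = 1 - cos θ

For θ = 120°:
Δλ/λ_C = 1 - cos(120°)
Δλ/λ_C = 1 - -0.5000
Δλ/λ_C = 1.5000

This means the shift is 1.5000 × λ_C = 3.6395 pm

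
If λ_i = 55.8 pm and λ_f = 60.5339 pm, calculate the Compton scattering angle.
162.00°

First find the wavelength shift:
Δλ = λ' - λ = 60.5339 - 55.8 = 4.7339 pm

Using Δλ = λ_C(1 - cos θ), with λ_C = h/(m_e·c) ≈ 2.42631024 pm:
cos θ = 1 - Δλ/λ_C
cos θ = 1 - 4.7339/2.42631024
cos θ = -0.951070

θ = arccos(-0.951070)
θ = 162.00°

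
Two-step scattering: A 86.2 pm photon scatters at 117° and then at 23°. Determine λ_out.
89.9207 pm

Apply Compton shift twice:

First scattering at θ₁ = 117°:
Δλ₁ = λ_C(1 - cos(117°))
Δλ₁ = 2.4263 × 1.4540
Δλ₁ = 3.5278 pm

After first scattering:
λ₁ = 86.2 + 3.5278 = 89.7278 pm

Second scattering at θ₂ = 23°:
Δλ₂ = λ_C(1 - cos(23°))
Δλ₂ = 2.4263 × 0.0795
Δλ₂ = 0.1929 pm

Final wavelength:
λ₂ = 89.7278 + 0.1929 = 89.9207 pm

Total shift: Δλ_total = 3.5278 + 0.1929 = 3.7207 pm

(Intermediate values are shown rounded; full precision is carried through to the final answer.)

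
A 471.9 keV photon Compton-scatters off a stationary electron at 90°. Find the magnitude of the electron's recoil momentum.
2.8424e-22 kg·m/s

The electron is initially at rest, so by conservation of momentum:
p⃗_e = p⃗₀ − p⃗'  (incident photon momentum minus scattered photon momentum)

Photon momentum magnitudes (p = h/λ = E/c):
λ₀ = hc/E₀ = 2.6273 pm → p₀ = h/λ₀ = 2.5220e-22 kg·m/s
Δλ = λ_C(1 − cos 90°) = 2.4263 pm
λ' = 5.0537 pm → p' = h/λ' = 1.3111e-22 kg·m/s

The scattered photon makes angle θ = 90° with the incident direction, so by the law of cosines:
|p⃗_e|² = p₀² + p'² − 2p₀p'cos θ
|p⃗_e|² = (2.5220e-22)² + (1.3111e-22)² − 2·2.5220e-22·1.3111e-22·cos(90°)
|p⃗_e| = 2.8424e-22 kg·m/s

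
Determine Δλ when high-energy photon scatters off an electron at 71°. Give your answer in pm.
1.6364 pm

Using the Compton scattering formula:
Δλ = λ_C(1 - cos θ)

where λ_C = h/(m_e·c) ≈ 2.4263 pm is the Compton wavelength of an electron.

For θ = 71°:
cos(71°) = 0.3256
1 - cos(71°) = 0.6744

Δλ = 2.4263 × 0.6744
Δλ = 1.6364 pm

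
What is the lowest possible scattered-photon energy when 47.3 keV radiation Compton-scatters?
39.9113 keV (at θ = 180°)

The scattered photon has minimum energy when its wavelength is maximum, i.e., when the Compton shift Δλ = λ_C(1 − cos θ) is maximum. This occurs at θ = 180° (backscattering), giving Δλ_max = 2λ_C = 4.8526 pm.

Initial wavelength: λ₀ = hc/E₀ = 26.2123 pm
Maximum final wavelength: λ'_max = λ₀ + 2λ_C = 26.2123 + 4.8526 = 31.0649 pm
Minimum final energy: E'_min = hc/λ'_max = 39.9113 keV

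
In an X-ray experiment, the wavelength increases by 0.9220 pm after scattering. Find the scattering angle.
51.68°

From the Compton formula Δλ = λ_C(1 - cos θ), we can solve for θ:

cos θ = 1 - Δλ/λ_C

Given:
- Δλ = 0.9220 pm
- λ_C = h/(m_e·c) ≈ 2.42631024 pm

cos θ = 1 - 0.9220/2.42631024
cos θ = 1 - 0.380001
cos θ = 0.619999

θ = arccos(0.619999)
θ = 51.68°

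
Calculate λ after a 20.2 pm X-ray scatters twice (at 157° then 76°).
26.6991 pm

Apply Compton shift twice:

First scattering at θ₁ = 157°:
Δλ₁ = λ_C(1 - cos(157°))
Δλ₁ = 2.4263 × 1.9205
Δλ₁ = 4.6597 pm

After first scattering:
λ₁ = 20.2 + 4.6597 = 24.8597 pm

Second scattering at θ₂ = 76°:
Δλ₂ = λ_C(1 - cos(76°))
Δλ₂ = 2.4263 × 0.7581
Δλ₂ = 1.8393 pm

Final wavelength:
λ₂ = 24.8597 + 1.8393 = 26.6991 pm

Total shift: Δλ_total = 4.6597 + 1.8393 = 6.4991 pm

(Intermediate values are shown rounded; full precision is carried through to the final answer.)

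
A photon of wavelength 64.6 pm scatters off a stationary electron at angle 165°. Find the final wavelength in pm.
69.3699 pm

Using the Compton scattering formula:
λ' = λ + Δλ = λ + λ_C(1 - cos θ)

Given:
- Initial wavelength λ = 64.6 pm
- Scattering angle θ = 165°
- Compton wavelength λ_C ≈ 2.4263 pm

Calculate the shift:
Δλ = 2.4263 × (1 - cos(165°))
Δλ = 2.4263 × 1.9659
Δλ = 4.7699 pm

Final wavelength:
λ' = 64.6 + 4.7699 = 69.3699 pm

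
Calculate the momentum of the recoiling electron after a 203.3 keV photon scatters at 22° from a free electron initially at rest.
4.0989e-23 kg·m/s

The electron is initially at rest, so by conservation of momentum:
p⃗_e = p⃗₀ − p⃗'  (incident photon momentum minus scattered photon momentum)

Photon momentum magnitudes (p = h/λ = E/c):
λ₀ = hc/E₀ = 6.0986 pm → p₀ = h/λ₀ = 1.0865e-22 kg·m/s
Δλ = λ_C(1 − cos 22°) = 0.1767 pm
λ' = 6.2753 pm → p' = h/λ' = 1.0559e-22 kg·m/s

The scattered photon makes angle θ = 22° with the incident direction, so by the law of cosines:
|p⃗_e|² = p₀² + p'² − 2p₀p'cos θ
|p⃗_e|² = (1.0865e-22)² + (1.0559e-22)² − 2·1.0865e-22·1.0559e-22·cos(22°)
|p⃗_e| = 4.0989e-23 kg·m/s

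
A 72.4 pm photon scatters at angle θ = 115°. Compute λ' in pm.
75.8517 pm

Using the Compton scattering formula:
λ' = λ + Δλ = λ + λ_C(1 - cos θ)

Given:
- Initial wavelength λ = 72.4 pm
- Scattering angle θ = 115°
- Compton wavelength λ_C ≈ 2.4263 pm

Calculate the shift:
Δλ = 2.4263 × (1 - cos(115°))
Δλ = 2.4263 × 1.4226
Δλ = 3.4517 pm

Final wavelength:
λ' = 72.4 + 3.4517 = 75.8517 pm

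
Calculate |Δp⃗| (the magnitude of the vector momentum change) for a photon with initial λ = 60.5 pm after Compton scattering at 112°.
1.7688e-23 kg·m/s

Photon momentum magnitude is p = h/λ.

Initial momentum:
p₀ = h/λ = 6.6261e-34/6.0500e-11 = 1.0952e-23 kg·m/s

After scattering:
λ' = λ + Δλ = 60.5 + 3.3352 = 63.8352 pm
p' = h/λ' = 6.6261e-34/6.3835e-11 = 1.0380e-23 kg·m/s

Momentum is a vector; the scattered photon's direction makes angle θ = 112° with the incident direction. The magnitude of the vector change Δp⃗ = p⃗₀ − p⃗' is found from the law of cosines:
|Δp⃗|² = p₀² + p'² − 2p₀p'cos θ
|Δp⃗|² = (1.0952e-23)² + (1.0380e-23)² − 2·1.0952e-23·1.0380e-23·cos(112°)
|Δp⃗| = 1.7688e-23 kg·m/s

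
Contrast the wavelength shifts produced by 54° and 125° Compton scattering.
125° produces the larger shift by a factor of 3.817

Calculate both shifts using Δλ = λ_C(1 - cos θ):

For θ₁ = 54°:
Δλ₁ = 2.4263 × (1 - cos(54°))
Δλ₁ = 2.4263 × 0.4122
Δλ₁ = 1.0002 pm

For θ₂ = 125°:
Δλ₂ = 2.4263 × (1 - cos(125°))
Δλ₂ = 2.4263 × 1.5736
Δλ₂ = 3.8180 pm

The 125° angle produces the larger shift.
Ratio: 3.8180/1.0002 = 3.817

(Intermediate values are shown rounded; full precision is carried through to the final answer.)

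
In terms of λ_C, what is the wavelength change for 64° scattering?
0.5616 λ_C

The Compton shift formula is:
Δλ = λ_C(1 - cos θ)

Dividing both sides by λ_C:
Δλ/λ_C = 1 - cos θ

For θ = 64°:
Δλ/λ_C = 1 - cos(64°)
Δλ/λ_C = 1 - 0.4384
Δλ/λ_C = 0.5616

This means the shift is 0.5616 × λ_C = 1.3627 pm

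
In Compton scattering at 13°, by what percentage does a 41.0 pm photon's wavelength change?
0.1517%

Calculate the Compton shift:
Δλ = λ_C(1 - cos(13°))
Δλ = 2.4263 × (1 - cos(13°))
Δλ = 2.4263 × 0.0256
Δλ = 0.0622 pm

Percentage change:
(Δλ/λ₀) × 100 = (0.0622/41.0) × 100
= 0.1517%

(Intermediate values are shown rounded; full precision is carried through to the final answer.)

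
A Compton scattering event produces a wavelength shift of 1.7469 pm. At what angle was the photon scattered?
73.74°

From the Compton formula Δλ = λ_C(1 - cos θ), we can solve for θ:

cos θ = 1 - Δλ/λ_C

Given:
- Δλ = 1.7469 pm
- λ_C = h/(m_e·c) ≈ 2.42631024 pm

cos θ = 1 - 1.7469/2.42631024
cos θ = 1 - 0.719982
cos θ = 0.280018

θ = arccos(0.280018)
θ = 73.74°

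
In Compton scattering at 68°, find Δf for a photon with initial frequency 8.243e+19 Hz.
2.427e+19 Hz (decrease)

Convert frequency to wavelength (c = 299792458 m/s):
λ₀ = c/f₀ = 299792458/8.243e+19 = 3.6369339e-12 m = 3.6369 pm

Calculate Compton shift:
Δλ = λ_C(1 - cos(68°)) = 1.5174 pm

Final wavelength:
λ' = λ₀ + Δλ = 3.6369 + 1.5174 = 5.1543 pm

Final frequency:
f' = c/λ' = 299792458/5.1543323e-12 = 5.8163200e+19 Hz

Frequency shift (decrease):
Δf = f₀ - f' = 8.243e+19 - 5.8163200e+19 = 2.427e+19 Hz

(Intermediate values are shown rounded; full precision is carried through to the final answer.)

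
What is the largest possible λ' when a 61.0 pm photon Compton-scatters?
65.8526 pm (at θ = 180°)

The Compton shift is Δλ = λ_C(1 − cos θ).

Since cos θ ranges from −1 to 1, the factor (1 − cos θ) ranges from 0 to 2; the maximum shift occurs at θ = 180° (backscattering):
Δλ_max = 2λ_C = 2 × 2.4263 pm = 4.8526 pm

Maximum scattered wavelength:
λ'_max = λ₀ + Δλ_max = 61.0 + 4.8526 = 65.8526 pm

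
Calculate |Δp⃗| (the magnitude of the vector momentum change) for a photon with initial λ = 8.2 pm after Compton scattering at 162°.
1.3049e-22 kg·m/s

Photon momentum magnitude is p = h/λ.

Initial momentum:
p₀ = h/λ = 6.6261e-34/8.2000e-12 = 8.0806e-23 kg·m/s

After scattering:
λ' = λ + Δλ = 8.2 + 4.7339 = 12.9339 pm
p' = h/λ' = 6.6261e-34/1.2934e-11 = 5.1230e-23 kg·m/s

Momentum is a vector; the scattered photon's direction makes angle θ = 162° with the incident direction. The magnitude of the vector change Δp⃗ = p⃗₀ − p⃗' is found from the law of cosines:
|Δp⃗|² = p₀² + p'² − 2p₀p'cos θ
|Δp⃗|² = (8.0806e-23)² + (5.1230e-23)² − 2·8.0806e-23·5.1230e-23·cos(162°)
|Δp⃗| = 1.3049e-22 kg·m/s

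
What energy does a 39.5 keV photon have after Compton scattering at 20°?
39.3167 keV

First convert energy to wavelength:
λ = hc/E, with hc ≈ 1239.842 keV·pm (i.e. 1239.842 eV·nm)

For E = 39.5 keV = 39500 eV:
λ = 1239.842 keV·pm / 39.5 keV
λ = 31.3884 pm

Calculate the Compton shift:
Δλ = λ_C(1 - cos(20°)) = 2.4263 × 0.0603
Δλ = 0.1463 pm

Final wavelength:
λ' = 31.3884 + 0.1463 = 31.5347 pm

Final energy:
E' = hc/λ' = 1239.842 / 31.5347 = 39.3167 keV

(Intermediate values are shown rounded; full precision is carried through to the final answer.)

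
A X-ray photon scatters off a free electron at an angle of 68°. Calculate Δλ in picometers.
1.5174 pm

Using the Compton scattering formula:
Δλ = λ_C(1 - cos θ)

where λ_C = h/(m_e·c) ≈ 2.4263 pm is the Compton wavelength of an electron.

For θ = 68°:
cos(68°) = 0.3746
1 - cos(68°) = 0.6254

Δλ = 2.4263 × 0.6254
Δλ = 1.5174 pm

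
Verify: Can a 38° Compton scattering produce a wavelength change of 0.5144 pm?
Yes, consistent

Calculate the expected shift for θ = 38°:

Δλ_expected = λ_C(1 - cos(38°))
Δλ_expected = 2.4263 × (1 - cos(38°))
Δλ_expected = 2.4263 × 0.2120
Δλ_expected = 0.5144 pm

Given shift: 0.5144 pm
Expected shift: 0.5144 pm
Difference: 0.0000 pm

The values match. This is consistent with Compton scattering at the stated angle.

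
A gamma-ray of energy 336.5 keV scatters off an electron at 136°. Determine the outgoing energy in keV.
157.8175 keV

First convert energy to wavelength:
λ = hc/E, with hc ≈ 1239.842 keV·pm (i.e. 1239.842 eV·nm)

For E = 336.5 keV = 336500 eV:
λ = 1239.842 keV·pm / 336.5 keV
λ = 3.6845 pm

Calculate the Compton shift:
Δλ = λ_C(1 - cos(136°)) = 2.4263 × 1.7193
Δλ = 4.1717 pm

Final wavelength:
λ' = 3.6845 + 4.1717 = 7.8562 pm

Final energy:
E' = hc/λ' = 1239.842 / 7.8562 = 157.8175 keV

(Intermediate values are shown rounded; full precision is carried through to the final answer.)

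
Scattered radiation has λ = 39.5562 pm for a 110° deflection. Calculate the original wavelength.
36.3000 pm

From λ' = λ + Δλ, we have λ = λ' - Δλ

First calculate the Compton shift:
Δλ = λ_C(1 - cos θ)
Δλ = 2.4263 × (1 - cos(110°))
Δλ = 2.4263 × 1.3420
Δλ = 3.2562 pm

Initial wavelength:
λ = λ' - Δλ
λ = 39.5562 - 3.2562
λ = 36.3000 pm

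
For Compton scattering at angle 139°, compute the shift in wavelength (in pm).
4.2575 pm

Using the Compton scattering formula:
Δλ = λ_C(1 - cos θ)

where λ_C = h/(m_e·c) ≈ 2.4263 pm is the Compton wavelength of an electron.

For θ = 139°:
cos(139°) = -0.7547
1 - cos(139°) = 1.7547

Δλ = 2.4263 × 1.7547
Δλ = 4.2575 pm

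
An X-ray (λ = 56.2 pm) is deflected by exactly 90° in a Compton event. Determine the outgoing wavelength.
58.6263 pm

Using the Compton formula: λ' = λ + λ_C(1 − cos θ)

For θ = 90°, cos θ = 0 (exact) = 0.0000, so:
1 − cos 90° = 1 − (0) = 1.0000

Δλ = λ_C × 1.0000 = 2.4263 × 1.0000 = 2.4263 pm

λ' = 56.2 + 2.4263 = 58.6263 pm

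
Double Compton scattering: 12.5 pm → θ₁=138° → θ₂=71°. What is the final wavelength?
18.3658 pm

Apply Compton shift twice:

First scattering at θ₁ = 138°:
Δλ₁ = λ_C(1 - cos(138°))
Δλ₁ = 2.4263 × 1.7431
Δλ₁ = 4.2294 pm

After first scattering:
λ₁ = 12.5 + 4.2294 = 16.7294 pm

Second scattering at θ₂ = 71°:
Δλ₂ = λ_C(1 - cos(71°))
Δλ₂ = 2.4263 × 0.6744
Δλ₂ = 1.6364 pm

Final wavelength:
λ₂ = 16.7294 + 1.6364 = 18.3658 pm

Total shift: Δλ_total = 4.2294 + 1.6364 = 5.8658 pm

(Intermediate values are shown rounded; full precision is carried through to the final answer.)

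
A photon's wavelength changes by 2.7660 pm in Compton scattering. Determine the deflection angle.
98.05°

From the Compton formula Δλ = λ_C(1 - cos θ), we can solve for θ:

cos θ = 1 - Δλ/λ_C

Given:
- Δλ = 2.7660 pm
- λ_C = h/(m_e·c) ≈ 2.42631024 pm

cos θ = 1 - 2.7660/2.42631024
cos θ = 1 - 1.140003
cos θ = -0.140003

θ = arccos(-0.140003)
θ = 98.05°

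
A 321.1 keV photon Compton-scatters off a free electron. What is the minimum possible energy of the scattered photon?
142.2840 keV (at θ = 180°)

The scattered photon has minimum energy when its wavelength is maximum, i.e., when the Compton shift Δλ = λ_C(1 − cos θ) is maximum. This occurs at θ = 180° (backscattering), giving Δλ_max = 2λ_C = 4.8526 pm.

Initial wavelength: λ₀ = hc/E₀ = 3.8612 pm
Maximum final wavelength: λ'_max = λ₀ + 2λ_C = 3.8612 + 4.8526 = 8.7139 pm
Minimum final energy: E'_min = hc/λ'_max = 142.2840 keV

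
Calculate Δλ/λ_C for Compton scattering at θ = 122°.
1.5299 λ_C

The Compton shift formula is:
Δλ = λ_C(1 - cos θ)

Dividing both sides by λ_C:
Δλ/λ_C = 1 - cos θ

For θ = 122°:
Δλ/λ_C = 1 - cos(122°)
Δλ/λ_C = 1 - -0.5299
Δλ/λ_C = 1.5299

This means the shift is 1.5299 × λ_C = 3.7121 pm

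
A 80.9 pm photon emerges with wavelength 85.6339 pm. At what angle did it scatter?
162.00°

First find the wavelength shift:
Δλ = λ' - λ = 85.6339 - 80.9 = 4.7339 pm

Using Δλ = λ_C(1 - cos θ), with λ_C = h/(m_e·c) ≈ 2.42631024 pm:
cos θ = 1 - Δλ/λ_C
cos θ = 1 - 4.7339/2.42631024
cos θ = -0.951070

θ = arccos(-0.951070)
θ = 162.00°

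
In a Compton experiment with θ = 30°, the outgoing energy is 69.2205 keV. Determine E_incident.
70.5000 keV

Convert final energy to wavelength (hc ≈ 1239.842 keV·pm):
λ' = hc/E' = 1239.842 / 69.2205 = 17.9115 pm

Calculate the Compton shift:
Δλ = λ_C(1 - cos(30°))
Δλ = 2.4263 × (1 - cos(30°))
Δλ = 0.3251 pm

Initial wavelength:
λ = λ' - Δλ = 17.9115 - 0.3251 = 17.5864 pm

Initial energy:
E = hc/λ = 1239.842 / 17.5864 = 70.5000 keV

(Intermediate values are shown rounded; full precision is carried through to the final answer.)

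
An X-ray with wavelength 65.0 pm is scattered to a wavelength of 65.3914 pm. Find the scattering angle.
33.00°

First find the wavelength shift:
Δλ = λ' - λ = 65.3914 - 65.0 = 0.3914 pm

Using Δλ = λ_C(1 - cos θ), with λ_C = h/(m_e·c) ≈ 2.42631024 pm:
cos θ = 1 - Δλ/λ_C
cos θ = 1 - 0.3914/2.42631024
cos θ = 0.838685

θ = arccos(0.838685)
θ = 33.00°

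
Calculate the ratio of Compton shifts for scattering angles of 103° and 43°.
103° produces the larger shift by a factor of 4.560

Calculate both shifts using Δλ = λ_C(1 - cos θ):

For θ₁ = 43°:
Δλ₁ = 2.4263 × (1 - cos(43°))
Δλ₁ = 2.4263 × 0.2686
Δλ₁ = 0.6518 pm

For θ₂ = 103°:
Δλ₂ = 2.4263 × (1 - cos(103°))
Δλ₂ = 2.4263 × 1.2250
Δλ₂ = 2.9721 pm

The 103° angle produces the larger shift.
Ratio: 2.9721/0.6518 = 4.560

(Intermediate values are shown rounded; full precision is carried through to the final answer.)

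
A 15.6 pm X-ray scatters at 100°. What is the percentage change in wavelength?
18.2541%

Calculate the Compton shift:
Δλ = λ_C(1 - cos(100°))
Δλ = 2.4263 × (1 - cos(100°))
Δλ = 2.4263 × 1.1736
Δλ = 2.8476 pm

Percentage change:
(Δλ/λ₀) × 100 = (2.8476/15.6) × 100
= 18.2541%

(Intermediate values are shown rounded; full precision is carried through to the final answer.)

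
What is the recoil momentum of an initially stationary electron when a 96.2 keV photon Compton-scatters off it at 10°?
8.9501e-24 kg·m/s

The electron is initially at rest, so by conservation of momentum:
p⃗_e = p⃗₀ − p⃗'  (incident photon momentum minus scattered photon momentum)

Photon momentum magnitudes (p = h/λ = E/c):
λ₀ = hc/E₀ = 12.8882 pm → p₀ = h/λ₀ = 5.1412e-23 kg·m/s
Δλ = λ_C(1 − cos 10°) = 0.0369 pm
λ' = 12.9250 pm → p' = h/λ' = 5.1265e-23 kg·m/s

The scattered photon makes angle θ = 10° with the incident direction, so by the law of cosines:
|p⃗_e|² = p₀² + p'² − 2p₀p'cos θ
|p⃗_e|² = (5.1412e-23)² + (5.1265e-23)² − 2·5.1412e-23·5.1265e-23·cos(10°)
|p⃗_e| = 8.9501e-24 kg·m/s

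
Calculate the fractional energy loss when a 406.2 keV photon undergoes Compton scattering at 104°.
0.4968 (or 49.68%)

Calculate initial and final photon energies:

Initial: E₀ = 406.2 keV → λ₀ = 3.0523 pm
Compton shift: Δλ = 3.0133 pm
Final wavelength: λ' = 6.0656 pm
Final energy: E' = 204.4061 keV

Fractional energy loss:
(E₀ - E')/E₀ = (406.2000 - 204.4061)/406.2000
= 201.7939/406.2000
= 0.4968
= 49.68%

(Intermediate values are shown rounded; full precision is carried through to the final answer.)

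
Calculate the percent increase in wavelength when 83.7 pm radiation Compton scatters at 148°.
5.3572%

Calculate the Compton shift:
Δλ = λ_C(1 - cos(148°))
Δλ = 2.4263 × (1 - cos(148°))
Δλ = 2.4263 × 1.8480
Δλ = 4.4839 pm

Percentage change:
(Δλ/λ₀) × 100 = (4.4839/83.7) × 100
= 5.3572%

(Intermediate values are shown rounded; full precision is carried through to the final answer.)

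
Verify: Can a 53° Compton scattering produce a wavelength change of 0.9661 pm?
Yes, consistent

Calculate the expected shift for θ = 53°:

Δλ_expected = λ_C(1 - cos(53°))
Δλ_expected = 2.4263 × (1 - cos(53°))
Δλ_expected = 2.4263 × 0.3982
Δλ_expected = 0.9661 pm

Given shift: 0.9661 pm
Expected shift: 0.9661 pm
Difference: 0.0000 pm

The values match. This is consistent with Compton scattering at the stated angle.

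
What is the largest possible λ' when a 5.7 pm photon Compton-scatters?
10.5526 pm (at θ = 180°)

The Compton shift is Δλ = λ_C(1 − cos θ).

Since cos θ ranges from −1 to 1, the factor (1 − cos θ) ranges from 0 to 2; the maximum shift occurs at θ = 180° (backscattering):
Δλ_max = 2λ_C = 2 × 2.4263 pm = 4.8526 pm

Maximum scattered wavelength:
λ'_max = λ₀ + Δλ_max = 5.7 + 4.8526 = 10.5526 pm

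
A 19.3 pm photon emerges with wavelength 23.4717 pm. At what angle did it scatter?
136.00°

First find the wavelength shift:
Δλ = λ' - λ = 23.4717 - 19.3 = 4.1717 pm

Using Δλ = λ_C(1 - cos θ), with λ_C = h/(m_e·c) ≈ 2.42631024 pm:
cos θ = 1 - Δλ/λ_C
cos θ = 1 - 4.1717/2.42631024
cos θ = -0.719360

θ = arccos(-0.719360)
θ = 136.00°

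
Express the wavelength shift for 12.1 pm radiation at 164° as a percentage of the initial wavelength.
39.3275%

Calculate the Compton shift:
Δλ = λ_C(1 - cos(164°))
Δλ = 2.4263 × (1 - cos(164°))
Δλ = 2.4263 × 1.9613
Δλ = 4.7586 pm

Percentage change:
(Δλ/λ₀) × 100 = (4.7586/12.1) × 100
= 39.3275%

(Intermediate values are shown rounded; full precision is carried through to the final answer.)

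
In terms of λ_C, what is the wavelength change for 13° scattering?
0.0256 λ_C

The Compton shift formula is:
Δλ = λ_C(1 - cos θ)

Dividing both sides by λ_C:
Δλ/λ_C = 1 - cos θ

For θ = 13°:
Δλ/λ_C = 1 - cos(13°)
Δλ/λ_C = 1 - 0.9744
Δλ/λ_C = 0.0256

This means the shift is 0.0256 × λ_C = 0.0622 pm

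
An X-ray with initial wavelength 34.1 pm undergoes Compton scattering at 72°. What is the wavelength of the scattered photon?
35.7765 pm

Using the Compton scattering formula:
λ' = λ + Δλ = λ + λ_C(1 - cos θ)

Given:
- Initial wavelength λ = 34.1 pm
- Scattering angle θ = 72°
- Compton wavelength λ_C ≈ 2.4263 pm

Calculate the shift:
Δλ = 2.4263 × (1 - cos(72°))
Δλ = 2.4263 × 0.6910
Δλ = 1.6765 pm

Final wavelength:
λ' = 34.1 + 1.6765 = 35.7765 pm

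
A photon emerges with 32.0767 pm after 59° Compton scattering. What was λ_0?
30.9000 pm

From λ' = λ + Δλ, we have λ = λ' - Δλ

First calculate the Compton shift:
Δλ = λ_C(1 - cos θ)
Δλ = 2.4263 × (1 - cos(59°))
Δλ = 2.4263 × 0.4850
Δλ = 1.1767 pm

Initial wavelength:
λ = λ' - Δλ
λ = 32.0767 - 1.1767
λ = 30.9000 pm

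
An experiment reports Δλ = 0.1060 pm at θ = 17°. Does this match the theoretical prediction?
Yes, consistent

Calculate the expected shift for θ = 17°:

Δλ_expected = λ_C(1 - cos(17°))
Δλ_expected = 2.4263 × (1 - cos(17°))
Δλ_expected = 2.4263 × 0.0437
Δλ_expected = 0.1060 pm

Given shift: 0.1060 pm
Expected shift: 0.1060 pm
Difference: 0.0000 pm

The values match. This is consistent with Compton scattering at the stated angle.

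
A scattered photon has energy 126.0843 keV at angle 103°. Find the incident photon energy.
180.7001 keV

Convert final energy to wavelength (hc ≈ 1239.842 keV·pm):
λ' = hc/E' = 1239.842 / 126.0843 = 9.8334 pm

Calculate the Compton shift:
Δλ = λ_C(1 - cos(103°))
Δλ = 2.4263 × (1 - cos(103°))
Δλ = 2.9721 pm

Initial wavelength:
λ = λ' - Δλ = 9.8334 - 2.9721 = 6.8613 pm

Initial energy:
E = hc/λ = 1239.842 / 6.8613 = 180.7001 keV

(Intermediate values are shown rounded; full precision is carried through to the final answer.)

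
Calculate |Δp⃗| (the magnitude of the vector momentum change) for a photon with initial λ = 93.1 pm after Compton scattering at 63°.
7.3857e-24 kg·m/s

Photon momentum magnitude is p = h/λ.

Initial momentum:
p₀ = h/λ = 6.6261e-34/9.3100e-11 = 7.1172e-24 kg·m/s

After scattering:
λ' = λ + Δλ = 93.1 + 1.3248 = 94.4248 pm
p' = h/λ' = 6.6261e-34/9.4425e-11 = 7.0173e-24 kg·m/s

Momentum is a vector; the scattered photon's direction makes angle θ = 63° with the incident direction. The magnitude of the vector change Δp⃗ = p⃗₀ − p⃗' is found from the law of cosines:
|Δp⃗|² = p₀² + p'² − 2p₀p'cos θ
|Δp⃗|² = (7.1172e-24)² + (7.0173e-24)² − 2·7.1172e-24·7.0173e-24·cos(63°)
|Δp⃗| = 7.3857e-24 kg·m/s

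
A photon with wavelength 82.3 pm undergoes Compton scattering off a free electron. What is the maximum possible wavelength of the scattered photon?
87.1526 pm (at θ = 180°)

The Compton shift is Δλ = λ_C(1 − cos θ).

Since cos θ ranges from −1 to 1, the factor (1 − cos θ) ranges from 0 to 2; the maximum shift occurs at θ = 180° (backscattering):
Δλ_max = 2λ_C = 2 × 2.4263 pm = 4.8526 pm

Maximum scattered wavelength:
λ'_max = λ₀ + Δλ_max = 82.3 + 4.8526 = 87.1526 pm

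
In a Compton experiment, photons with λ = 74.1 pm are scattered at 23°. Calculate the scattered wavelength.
74.2929 pm

Using the Compton scattering formula:
λ' = λ + Δλ = λ + λ_C(1 - cos θ)

Given:
- Initial wavelength λ = 74.1 pm
- Scattering angle θ = 23°
- Compton wavelength λ_C ≈ 2.4263 pm

Calculate the shift:
Δλ = 2.4263 × (1 - cos(23°))
Δλ = 2.4263 × 0.0795
Δλ = 0.1929 pm

Final wavelength:
λ' = 74.1 + 0.1929 = 74.2929 pm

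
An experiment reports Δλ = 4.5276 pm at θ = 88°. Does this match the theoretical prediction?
No, inconsistent

Calculate the expected shift for θ = 88°:

Δλ_expected = λ_C(1 - cos(88°))
Δλ_expected = 2.4263 × (1 - cos(88°))
Δλ_expected = 2.4263 × 0.9651
Δλ_expected = 2.3416 pm

Given shift: 4.5276 pm
Expected shift: 2.3416 pm
Difference: 2.1859 pm

The values do not match. The given shift corresponds to θ ≈ 150.0°, not 88°.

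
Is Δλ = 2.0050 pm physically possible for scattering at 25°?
No, inconsistent

Calculate the expected shift for θ = 25°:

Δλ_expected = λ_C(1 - cos(25°))
Δλ_expected = 2.4263 × (1 - cos(25°))
Δλ_expected = 2.4263 × 0.0937
Δλ_expected = 0.2273 pm

Given shift: 2.0050 pm
Expected shift: 0.2273 pm
Difference: 1.7777 pm

The values do not match. The given shift corresponds to θ ≈ 80.0°, not 25°.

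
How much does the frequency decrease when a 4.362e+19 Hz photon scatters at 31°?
2.094e+18 Hz (decrease)

Convert frequency to wavelength (c = 299792458 m/s):
λ₀ = c/f₀ = 299792458/4.362e+19 = 6.8728211e-12 m = 6.8728 pm

Calculate Compton shift:
Δλ = λ_C(1 - cos(31°)) = 0.3466 pm

Final wavelength:
λ' = λ₀ + Δλ = 6.8728 + 0.3466 = 7.2194 pm

Final frequency:
f' = c/λ' = 299792458/7.2193776e-12 = 4.1526081e+19 Hz

Frequency shift (decrease):
Δf = f₀ - f' = 4.362e+19 - 4.1526081e+19 = 2.094e+18 Hz

(Intermediate values are shown rounded; full precision is carried through to the final answer.)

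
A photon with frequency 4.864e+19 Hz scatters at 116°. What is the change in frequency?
1.758e+19 Hz (decrease)

Convert frequency to wavelength (c = 299792458 m/s):
λ₀ = c/f₀ = 299792458/4.864e+19 = 6.1634963e-12 m = 6.1635 pm

Calculate Compton shift:
Δλ = λ_C(1 - cos(116°)) = 3.4899 pm

Final wavelength:
λ' = λ₀ + Δλ = 6.1635 + 3.4899 = 9.6534 pm

Final frequency:
f' = c/λ' = 299792458/9.6534309e-12 = 3.1055535e+19 Hz

Frequency shift (decrease):
Δf = f₀ - f' = 4.864e+19 - 3.1055535e+19 = 1.758e+19 Hz

(Intermediate values are shown rounded; full precision is carried through to the final answer.)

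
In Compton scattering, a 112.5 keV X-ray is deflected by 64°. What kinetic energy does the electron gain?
12.3795 keV

By energy conservation: K_e = E_initial - E_final

First find the scattered photon energy:
Initial wavelength: λ = hc/E = 11.0208 pm
Compton shift: Δλ = λ_C(1 - cos(64°)) = 1.3627 pm
Final wavelength: λ' = 11.0208 + 1.3627 = 12.3835 pm
Final photon energy: E' = hc/λ' = 100.1205 keV

Electron kinetic energy:
K_e = E - E' = 112.5000 - 100.1205 = 12.3795 keV

(Intermediate values are shown rounded; full precision is carried through to the final answer.)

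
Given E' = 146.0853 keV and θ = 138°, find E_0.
291.2000 keV

Convert final energy to wavelength (hc ≈ 1239.842 keV·pm):
λ' = hc/E' = 1239.842 / 146.0853 = 8.4871 pm

Calculate the Compton shift:
Δλ = λ_C(1 - cos(138°))
Δλ = 2.4263 × (1 - cos(138°))
Δλ = 4.2294 pm

Initial wavelength:
λ = λ' - Δλ = 8.4871 - 4.2294 = 4.2577 pm

Initial energy:
E = hc/λ = 1239.842 / 4.2577 = 291.2000 keV

(Intermediate values are shown rounded; full precision is carried through to the final answer.)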